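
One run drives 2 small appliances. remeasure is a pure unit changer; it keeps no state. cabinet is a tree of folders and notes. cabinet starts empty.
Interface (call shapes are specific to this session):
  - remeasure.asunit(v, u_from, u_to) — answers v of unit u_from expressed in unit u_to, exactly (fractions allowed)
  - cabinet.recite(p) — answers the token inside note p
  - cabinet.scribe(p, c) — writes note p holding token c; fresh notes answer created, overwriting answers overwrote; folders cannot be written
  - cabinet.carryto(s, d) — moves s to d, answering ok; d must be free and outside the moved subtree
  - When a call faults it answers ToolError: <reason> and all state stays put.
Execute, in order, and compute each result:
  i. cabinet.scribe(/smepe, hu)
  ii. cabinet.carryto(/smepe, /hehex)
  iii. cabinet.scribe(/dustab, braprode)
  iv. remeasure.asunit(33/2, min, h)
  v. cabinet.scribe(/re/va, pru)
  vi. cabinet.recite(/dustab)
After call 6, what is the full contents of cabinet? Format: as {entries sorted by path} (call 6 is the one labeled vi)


Answer: {dustab=braprode, hehex=hu}

Derivation:
// scribe(/smepe, hu) ~> created
// carryto(/smepe, /hehex) ~> ok
// scribe(/dustab, braprode) ~> created
// asunit(33/2, min, h) ~> 11/40
// scribe(/re/va, pru) ~> ToolError: no parent
// recite(/dustab) ~> braprode


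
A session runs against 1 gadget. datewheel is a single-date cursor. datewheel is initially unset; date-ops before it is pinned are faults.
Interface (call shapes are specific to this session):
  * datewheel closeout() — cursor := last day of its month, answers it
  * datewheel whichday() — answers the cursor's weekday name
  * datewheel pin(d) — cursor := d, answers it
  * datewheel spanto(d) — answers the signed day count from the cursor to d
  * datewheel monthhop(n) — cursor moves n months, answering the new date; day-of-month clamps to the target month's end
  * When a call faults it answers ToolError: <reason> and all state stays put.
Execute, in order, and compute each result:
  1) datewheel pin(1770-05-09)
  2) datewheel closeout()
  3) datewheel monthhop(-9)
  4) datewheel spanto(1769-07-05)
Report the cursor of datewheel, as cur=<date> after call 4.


Next I call datewheel pin using d='1770-05-09', which returns 1770-05-09.
Now I run datewheel closeout(), and get 1770-05-31.
Calling datewheel monthhop using n='-9', giving 1769-08-31.
Now I run datewheel spanto using d='1769-07-05', — result: -57.

Answer: cur=1769-08-31


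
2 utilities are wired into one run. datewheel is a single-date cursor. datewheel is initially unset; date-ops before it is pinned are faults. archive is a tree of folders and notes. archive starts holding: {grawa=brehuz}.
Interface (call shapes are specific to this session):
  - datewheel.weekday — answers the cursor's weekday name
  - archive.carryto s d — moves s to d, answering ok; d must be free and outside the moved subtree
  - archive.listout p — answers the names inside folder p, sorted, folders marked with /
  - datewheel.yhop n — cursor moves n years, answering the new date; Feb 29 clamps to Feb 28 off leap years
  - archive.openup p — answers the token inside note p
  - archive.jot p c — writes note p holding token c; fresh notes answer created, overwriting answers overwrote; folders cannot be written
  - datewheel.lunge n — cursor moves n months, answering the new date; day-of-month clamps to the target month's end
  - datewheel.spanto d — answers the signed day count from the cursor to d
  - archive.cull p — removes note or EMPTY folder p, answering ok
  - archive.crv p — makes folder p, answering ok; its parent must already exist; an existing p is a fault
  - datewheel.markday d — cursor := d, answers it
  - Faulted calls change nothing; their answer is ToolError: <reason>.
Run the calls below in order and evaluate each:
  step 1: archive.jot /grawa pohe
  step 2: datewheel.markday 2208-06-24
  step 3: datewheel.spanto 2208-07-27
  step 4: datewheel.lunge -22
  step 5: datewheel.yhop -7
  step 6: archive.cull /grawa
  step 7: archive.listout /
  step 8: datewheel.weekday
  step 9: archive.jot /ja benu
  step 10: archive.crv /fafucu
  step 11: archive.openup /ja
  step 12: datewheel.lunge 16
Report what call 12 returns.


>>> archive.jot p: /grawa c: pohe
:: overwrote
>>> datewheel.markday d: 2208-06-24
:: 2208-06-24
>>> datewheel.spanto d: 2208-07-27
:: 33
>>> datewheel.lunge n: -22
:: 2206-08-24
>>> datewheel.yhop n: -7
:: 2199-08-24
>>> archive.cull p: /grawa
:: ok
>>> archive.listout p: /
:: []
>>> datewheel.weekday
:: Saturday
>>> archive.jot p: /ja c: benu
:: created
>>> archive.crv p: /fafucu
:: ok
>>> archive.openup p: /ja
:: benu
>>> datewheel.lunge n: 16
:: 2200-12-24

Answer: 2200-12-24


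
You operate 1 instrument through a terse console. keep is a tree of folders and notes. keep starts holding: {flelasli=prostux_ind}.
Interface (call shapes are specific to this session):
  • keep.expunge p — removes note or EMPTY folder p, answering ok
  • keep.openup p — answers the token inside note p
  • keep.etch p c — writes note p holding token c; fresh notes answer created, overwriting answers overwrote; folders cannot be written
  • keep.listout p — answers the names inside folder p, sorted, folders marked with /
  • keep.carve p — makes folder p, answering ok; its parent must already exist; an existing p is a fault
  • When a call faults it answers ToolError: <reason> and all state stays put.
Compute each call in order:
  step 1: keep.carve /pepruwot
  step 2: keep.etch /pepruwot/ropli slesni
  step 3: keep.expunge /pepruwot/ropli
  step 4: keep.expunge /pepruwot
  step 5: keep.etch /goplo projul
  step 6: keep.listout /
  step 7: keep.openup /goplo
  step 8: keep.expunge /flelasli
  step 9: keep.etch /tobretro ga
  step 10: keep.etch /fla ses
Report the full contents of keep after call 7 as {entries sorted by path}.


# carve(/pepruwot) => ok
# etch(/pepruwot/ropli, slesni) => created
# expunge(/pepruwot/ropli) => ok
# expunge(/pepruwot) => ok
# etch(/goplo, projul) => created
# listout(/) => [flelasli, goplo]
# openup(/goplo) => projul
# expunge(/flelasli) => ok
# etch(/tobretro, ga) => created
# etch(/fla, ses) => created

Answer: {flelasli=prostux_ind, goplo=projul}


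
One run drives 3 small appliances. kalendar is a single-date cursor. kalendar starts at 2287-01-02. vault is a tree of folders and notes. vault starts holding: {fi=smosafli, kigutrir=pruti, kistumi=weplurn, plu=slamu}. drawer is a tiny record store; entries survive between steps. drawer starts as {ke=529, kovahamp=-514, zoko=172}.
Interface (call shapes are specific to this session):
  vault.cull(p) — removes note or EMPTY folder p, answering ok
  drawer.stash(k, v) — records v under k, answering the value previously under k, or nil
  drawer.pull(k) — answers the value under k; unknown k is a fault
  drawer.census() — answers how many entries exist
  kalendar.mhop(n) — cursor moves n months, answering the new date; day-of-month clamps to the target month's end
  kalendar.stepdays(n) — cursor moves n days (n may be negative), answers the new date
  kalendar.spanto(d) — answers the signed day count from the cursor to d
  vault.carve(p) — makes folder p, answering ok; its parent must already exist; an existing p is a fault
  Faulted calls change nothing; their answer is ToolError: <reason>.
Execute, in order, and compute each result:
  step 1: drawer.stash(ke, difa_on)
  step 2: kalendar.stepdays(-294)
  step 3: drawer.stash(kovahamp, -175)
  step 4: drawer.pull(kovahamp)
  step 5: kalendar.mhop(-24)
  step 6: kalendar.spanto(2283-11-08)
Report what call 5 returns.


Answer: 2284-03-14

Derivation:
Calling drawer.stash with ke, difa_on: 529.
I call kalendar.stepdays with -294, which returns 2286-03-14.
Now I run drawer.stash with kovahamp, -175, and see -514.
Next I call drawer.pull with kovahamp, and get -175.
I invoke kalendar.mhop with -24, and get 2284-03-14.
Now I run kalendar.spanto with 2283-11-08, — result: -127.


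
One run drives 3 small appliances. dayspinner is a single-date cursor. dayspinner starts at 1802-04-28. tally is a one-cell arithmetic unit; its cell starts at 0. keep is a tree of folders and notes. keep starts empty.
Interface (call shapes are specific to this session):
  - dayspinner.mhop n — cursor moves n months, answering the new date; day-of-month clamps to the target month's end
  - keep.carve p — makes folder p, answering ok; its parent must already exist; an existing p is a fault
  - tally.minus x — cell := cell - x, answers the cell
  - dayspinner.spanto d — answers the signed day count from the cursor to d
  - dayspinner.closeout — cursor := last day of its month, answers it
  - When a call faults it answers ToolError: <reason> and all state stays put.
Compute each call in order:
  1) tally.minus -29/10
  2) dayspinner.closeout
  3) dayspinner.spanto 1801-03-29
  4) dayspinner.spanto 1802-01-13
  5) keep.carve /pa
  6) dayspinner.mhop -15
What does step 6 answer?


> tally.minus -29/10
[out] 29/10
> dayspinner.closeout
[out] 1802-04-30
> dayspinner.spanto 1801-03-29
[out] -397
> dayspinner.spanto 1802-01-13
[out] -107
> keep.carve /pa
[out] ok
> dayspinner.mhop -15
[out] 1801-01-30

Answer: 1801-01-30


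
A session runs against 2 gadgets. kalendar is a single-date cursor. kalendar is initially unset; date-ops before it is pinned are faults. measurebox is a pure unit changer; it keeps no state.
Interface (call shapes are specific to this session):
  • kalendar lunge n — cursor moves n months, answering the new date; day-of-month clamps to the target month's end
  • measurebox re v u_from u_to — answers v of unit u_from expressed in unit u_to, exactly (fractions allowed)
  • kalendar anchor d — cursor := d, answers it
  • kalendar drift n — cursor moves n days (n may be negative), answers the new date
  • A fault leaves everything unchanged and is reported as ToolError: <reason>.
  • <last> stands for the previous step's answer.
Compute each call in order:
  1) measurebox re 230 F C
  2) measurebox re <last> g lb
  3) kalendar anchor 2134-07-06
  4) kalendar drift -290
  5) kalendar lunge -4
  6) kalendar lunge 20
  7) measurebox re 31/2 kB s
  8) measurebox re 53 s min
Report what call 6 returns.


Answer: 2135-01-19

Derivation:
Act: measurebox re[v='230'; u_from='F'; u_to='C']
Obs: 110
Act: measurebox re[v='<last>'; u_from='g'; u_to='lb']
Obs: 1000000/4123567
Act: kalendar anchor[d='2134-07-06']
Obs: 2134-07-06
Act: kalendar drift[n='-290']
Obs: 2133-09-19
Act: kalendar lunge[n='-4']
Obs: 2133-05-19
Act: kalendar lunge[n='20']
Obs: 2135-01-19
Act: measurebox re[v='31/2'; u_from='kB'; u_to='s']
Obs: ToolError: incompatible units
Act: measurebox re[v='53'; u_from='s'; u_to='min']
Obs: 53/60


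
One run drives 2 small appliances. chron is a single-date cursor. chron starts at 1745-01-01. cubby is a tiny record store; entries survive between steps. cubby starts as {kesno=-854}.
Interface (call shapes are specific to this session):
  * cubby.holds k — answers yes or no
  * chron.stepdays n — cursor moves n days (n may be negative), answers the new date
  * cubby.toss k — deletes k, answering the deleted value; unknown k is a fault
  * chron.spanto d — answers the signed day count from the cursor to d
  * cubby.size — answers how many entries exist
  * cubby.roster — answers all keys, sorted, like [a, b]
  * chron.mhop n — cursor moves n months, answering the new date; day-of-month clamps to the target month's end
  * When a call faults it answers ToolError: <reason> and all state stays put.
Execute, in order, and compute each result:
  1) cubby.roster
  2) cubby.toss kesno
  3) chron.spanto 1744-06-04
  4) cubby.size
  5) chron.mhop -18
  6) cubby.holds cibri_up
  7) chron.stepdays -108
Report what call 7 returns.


Answer: 1743-03-15

Derivation:
% cubby.roster
  [kesno]
% cubby.toss k=kesno
  -854
% chron.spanto d=1744-06-04
  -211
% cubby.size
  0
% chron.mhop n=-18
  1743-07-01
% cubby.holds k=cibri_up
  no
% chron.stepdays n=-108
  1743-03-15


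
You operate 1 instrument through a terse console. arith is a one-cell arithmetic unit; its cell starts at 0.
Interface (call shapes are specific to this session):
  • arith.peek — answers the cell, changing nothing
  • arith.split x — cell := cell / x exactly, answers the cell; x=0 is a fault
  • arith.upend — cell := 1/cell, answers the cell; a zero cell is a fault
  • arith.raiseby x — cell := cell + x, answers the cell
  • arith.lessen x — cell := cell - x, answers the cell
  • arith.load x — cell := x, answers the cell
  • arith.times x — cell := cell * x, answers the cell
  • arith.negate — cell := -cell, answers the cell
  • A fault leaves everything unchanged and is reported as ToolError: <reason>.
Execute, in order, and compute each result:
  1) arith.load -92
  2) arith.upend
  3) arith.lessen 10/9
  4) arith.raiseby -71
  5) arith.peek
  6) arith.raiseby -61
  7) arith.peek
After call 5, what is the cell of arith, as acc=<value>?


Answer: acc=-59717/828

Derivation:
-> arith.load(x→-92)
<- -92
-> arith.upend()
<- -1/92
-> arith.lessen(x→10/9)
<- -929/828
-> arith.raiseby(x→-71)
<- -59717/828
-> arith.peek()
<- -59717/828
-> arith.raiseby(x→-61)
<- -110225/828
-> arith.peek()
<- -110225/828


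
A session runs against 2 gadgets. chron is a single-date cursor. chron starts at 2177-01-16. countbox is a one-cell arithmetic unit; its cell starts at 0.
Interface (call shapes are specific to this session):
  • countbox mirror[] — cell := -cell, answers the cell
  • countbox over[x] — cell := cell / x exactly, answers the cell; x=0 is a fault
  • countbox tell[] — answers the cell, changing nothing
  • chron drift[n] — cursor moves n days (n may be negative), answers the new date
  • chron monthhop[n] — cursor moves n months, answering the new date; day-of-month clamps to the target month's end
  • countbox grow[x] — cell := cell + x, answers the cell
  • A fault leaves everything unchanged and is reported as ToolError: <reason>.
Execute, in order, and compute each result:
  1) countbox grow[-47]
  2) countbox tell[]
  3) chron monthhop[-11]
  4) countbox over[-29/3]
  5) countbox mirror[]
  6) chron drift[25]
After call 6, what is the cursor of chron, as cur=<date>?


// countbox grow(x=-47) ~> -47
// countbox tell() ~> -47
// chron monthhop(n=-11) ~> 2176-02-16
// countbox over(x=-29/3) ~> 141/29
// countbox mirror() ~> -141/29
// chron drift(n=25) ~> 2176-03-12

Answer: cur=2176-03-12


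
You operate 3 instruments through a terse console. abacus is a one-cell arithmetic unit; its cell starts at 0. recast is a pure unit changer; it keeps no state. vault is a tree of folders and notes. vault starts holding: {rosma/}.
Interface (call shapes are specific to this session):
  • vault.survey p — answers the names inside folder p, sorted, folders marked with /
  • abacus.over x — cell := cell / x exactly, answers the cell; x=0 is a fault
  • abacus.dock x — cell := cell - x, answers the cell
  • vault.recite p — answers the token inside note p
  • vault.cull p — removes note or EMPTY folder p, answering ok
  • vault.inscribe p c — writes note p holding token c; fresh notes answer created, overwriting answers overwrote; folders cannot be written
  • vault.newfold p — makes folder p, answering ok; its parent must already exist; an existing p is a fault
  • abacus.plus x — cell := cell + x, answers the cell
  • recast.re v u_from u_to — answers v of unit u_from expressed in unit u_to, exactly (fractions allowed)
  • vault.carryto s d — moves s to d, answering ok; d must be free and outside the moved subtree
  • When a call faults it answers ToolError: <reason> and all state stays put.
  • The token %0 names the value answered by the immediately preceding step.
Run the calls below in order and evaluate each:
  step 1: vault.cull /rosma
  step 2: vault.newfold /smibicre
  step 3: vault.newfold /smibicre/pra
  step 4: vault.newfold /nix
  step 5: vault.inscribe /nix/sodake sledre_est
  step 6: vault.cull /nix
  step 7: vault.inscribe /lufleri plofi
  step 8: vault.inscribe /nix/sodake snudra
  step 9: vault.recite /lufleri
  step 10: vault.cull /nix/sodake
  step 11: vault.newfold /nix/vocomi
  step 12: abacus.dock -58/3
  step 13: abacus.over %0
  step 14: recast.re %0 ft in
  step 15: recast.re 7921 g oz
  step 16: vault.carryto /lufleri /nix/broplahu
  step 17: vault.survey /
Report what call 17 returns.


Answer: [nix/, smibicre/]

Derivation:
>>> cull /rosma
  ok
>>> newfold /smibicre
  ok
>>> newfold /smibicre/pra
  ok
>>> newfold /nix
  ok
>>> inscribe /nix/sodake sledre_est
  created
>>> cull /nix
  ToolError: not empty
>>> inscribe /lufleri plofi
  created
>>> inscribe /nix/sodake snudra
  overwrote
>>> recite /lufleri
  plofi
>>> cull /nix/sodake
  ok
>>> newfold /nix/vocomi
  ok
>>> dock -58/3
  58/3
>>> over %0
  1
>>> re %0 ft in
  12
>>> re 7921 g oz
  12673600000/45359237
>>> carryto /lufleri /nix/broplahu
  ok
>>> survey /
  [nix/, smibicre/]


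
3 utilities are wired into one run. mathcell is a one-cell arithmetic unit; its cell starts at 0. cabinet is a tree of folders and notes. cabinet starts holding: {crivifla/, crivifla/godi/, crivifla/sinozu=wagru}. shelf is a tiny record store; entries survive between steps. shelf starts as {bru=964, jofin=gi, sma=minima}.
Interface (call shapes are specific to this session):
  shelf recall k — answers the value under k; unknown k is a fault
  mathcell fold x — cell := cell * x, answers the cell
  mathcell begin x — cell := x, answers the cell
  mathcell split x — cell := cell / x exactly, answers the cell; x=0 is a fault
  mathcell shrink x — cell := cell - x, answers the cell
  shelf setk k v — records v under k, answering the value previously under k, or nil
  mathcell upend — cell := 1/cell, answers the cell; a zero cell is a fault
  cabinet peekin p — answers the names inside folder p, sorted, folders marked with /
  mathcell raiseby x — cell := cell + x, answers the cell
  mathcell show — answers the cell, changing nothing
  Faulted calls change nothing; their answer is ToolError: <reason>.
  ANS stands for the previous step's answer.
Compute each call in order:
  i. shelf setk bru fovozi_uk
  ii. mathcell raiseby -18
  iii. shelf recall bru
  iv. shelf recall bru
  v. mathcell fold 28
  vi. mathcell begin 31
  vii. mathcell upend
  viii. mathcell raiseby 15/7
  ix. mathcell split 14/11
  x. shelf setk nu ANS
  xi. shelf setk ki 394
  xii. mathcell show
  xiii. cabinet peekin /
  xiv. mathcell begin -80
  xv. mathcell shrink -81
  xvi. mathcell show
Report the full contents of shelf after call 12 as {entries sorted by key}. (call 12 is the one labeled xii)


·→ shelf setk(k: bru, v: fovozi_uk)
·← 964
·→ mathcell raiseby(x: -18)
·← -18
·→ shelf recall(k: bru)
·← fovozi_uk
·→ shelf recall(k: bru)
·← fovozi_uk
·→ mathcell fold(x: 28)
·← -504
·→ mathcell begin(x: 31)
·← 31
·→ mathcell upend()
·← 1/31
·→ mathcell raiseby(x: 15/7)
·← 472/217
·→ mathcell split(x: 14/11)
·← 2596/1519
·→ shelf setk(k: nu, v: ANS)
·← nil
·→ shelf setk(k: ki, v: 394)
·← nil
·→ mathcell show()
·← 2596/1519
·→ cabinet peekin(p: /)
·← [crivifla/]
·→ mathcell begin(x: -80)
·← -80
·→ mathcell shrink(x: -81)
·← 1
·→ mathcell show()
·← 1

Answer: {bru=fovozi_uk, jofin=gi, ki=394, nu=2596/1519, sma=minima}


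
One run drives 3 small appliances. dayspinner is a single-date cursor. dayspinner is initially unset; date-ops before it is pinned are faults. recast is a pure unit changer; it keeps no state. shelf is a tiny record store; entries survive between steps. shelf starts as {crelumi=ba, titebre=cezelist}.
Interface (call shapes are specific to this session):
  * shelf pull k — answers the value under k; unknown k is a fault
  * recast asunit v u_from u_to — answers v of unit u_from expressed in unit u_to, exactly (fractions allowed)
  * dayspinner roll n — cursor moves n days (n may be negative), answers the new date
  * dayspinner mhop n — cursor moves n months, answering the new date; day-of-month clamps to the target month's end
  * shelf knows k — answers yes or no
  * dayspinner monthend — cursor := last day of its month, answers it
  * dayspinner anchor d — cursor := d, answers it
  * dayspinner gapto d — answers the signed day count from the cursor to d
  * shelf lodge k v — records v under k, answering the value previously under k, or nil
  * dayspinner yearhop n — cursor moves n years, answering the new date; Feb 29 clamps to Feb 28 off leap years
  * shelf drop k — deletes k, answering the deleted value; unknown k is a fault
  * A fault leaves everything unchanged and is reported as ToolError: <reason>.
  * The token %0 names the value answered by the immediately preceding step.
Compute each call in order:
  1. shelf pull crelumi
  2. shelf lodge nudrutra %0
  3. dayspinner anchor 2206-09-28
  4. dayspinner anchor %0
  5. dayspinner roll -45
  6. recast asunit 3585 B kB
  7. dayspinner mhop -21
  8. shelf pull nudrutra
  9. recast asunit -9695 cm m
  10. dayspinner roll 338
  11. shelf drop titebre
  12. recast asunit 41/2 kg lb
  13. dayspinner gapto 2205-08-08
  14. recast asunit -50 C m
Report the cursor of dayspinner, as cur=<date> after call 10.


Answer: cur=2205-10-18

Derivation:
Using shelf pull passing k: crelumi, and get ba.
Using shelf lodge passing k: nudrutra, v: %0, — result: nil.
I use dayspinner anchor passing d: 2206-09-28, which returns 2206-09-28.
Next I call dayspinner anchor passing d: %0, giving 2206-09-28.
I try dayspinner roll passing n: -45, which returns 2206-08-14.
Calling recast asunit passing v: 3585, u_from: B, u_to: kB, — result: 717/200.
Invoking dayspinner mhop passing n: -21, giving 2204-11-14.
I invoke shelf pull passing k: nudrutra, and observe ba.
I try recast asunit passing v: -9695, u_from: cm, u_to: m, and observe -1939/20.
I invoke dayspinner roll passing n: 338, → 2205-10-18.
Invoking shelf drop passing k: titebre, and get cezelist.
Calling recast asunit passing v: 41/2, u_from: kg, u_to: lb: 2050000000/45359237.
I use dayspinner gapto passing d: 2205-08-08, → -71.
Next I call recast asunit passing v: -50, u_from: C, u_to: m, and observe ToolError: incompatible units.


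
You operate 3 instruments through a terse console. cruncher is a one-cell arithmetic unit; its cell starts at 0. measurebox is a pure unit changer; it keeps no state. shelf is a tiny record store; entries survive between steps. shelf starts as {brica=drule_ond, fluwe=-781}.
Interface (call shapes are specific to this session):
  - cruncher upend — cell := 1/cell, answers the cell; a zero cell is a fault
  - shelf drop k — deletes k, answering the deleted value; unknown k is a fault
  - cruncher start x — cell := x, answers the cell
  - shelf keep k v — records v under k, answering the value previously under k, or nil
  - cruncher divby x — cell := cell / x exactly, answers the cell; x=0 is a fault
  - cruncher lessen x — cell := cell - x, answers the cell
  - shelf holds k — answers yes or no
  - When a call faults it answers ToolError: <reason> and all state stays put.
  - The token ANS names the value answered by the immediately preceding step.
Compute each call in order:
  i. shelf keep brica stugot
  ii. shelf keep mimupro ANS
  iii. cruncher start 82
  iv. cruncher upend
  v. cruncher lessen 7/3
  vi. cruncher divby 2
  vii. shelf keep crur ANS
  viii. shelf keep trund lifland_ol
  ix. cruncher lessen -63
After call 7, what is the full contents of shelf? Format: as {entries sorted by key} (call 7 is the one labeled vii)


Answer: {brica=stugot, crur=-571/492, fluwe=-781, mimupro=drule_ond}

Derivation:
Step: shelf keep[k: brica; v: stugot]
Result: drule_ond
Step: shelf keep[k: mimupro; v: ANS]
Result: nil
Step: cruncher start[x: 82]
Result: 82
Step: cruncher upend[]
Result: 1/82
Step: cruncher lessen[x: 7/3]
Result: -571/246
Step: cruncher divby[x: 2]
Result: -571/492
Step: shelf keep[k: crur; v: ANS]
Result: nil
Step: shelf keep[k: trund; v: lifland_ol]
Result: nil
Step: cruncher lessen[x: -63]
Result: 30425/492


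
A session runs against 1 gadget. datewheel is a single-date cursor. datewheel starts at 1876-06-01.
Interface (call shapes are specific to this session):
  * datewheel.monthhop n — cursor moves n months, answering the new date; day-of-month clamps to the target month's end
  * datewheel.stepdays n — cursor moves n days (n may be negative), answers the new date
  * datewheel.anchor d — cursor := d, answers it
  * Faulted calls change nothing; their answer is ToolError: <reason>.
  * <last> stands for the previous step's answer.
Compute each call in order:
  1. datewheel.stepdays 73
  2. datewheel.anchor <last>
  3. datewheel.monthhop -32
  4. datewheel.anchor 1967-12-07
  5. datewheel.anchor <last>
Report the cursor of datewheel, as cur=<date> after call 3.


-> datewheel.stepdays(n=73)
<- 1876-08-13
-> datewheel.anchor(d=<last>)
<- 1876-08-13
-> datewheel.monthhop(n=-32)
<- 1873-12-13
-> datewheel.anchor(d=1967-12-07)
<- 1967-12-07
-> datewheel.anchor(d=<last>)
<- 1967-12-07

Answer: cur=1873-12-13


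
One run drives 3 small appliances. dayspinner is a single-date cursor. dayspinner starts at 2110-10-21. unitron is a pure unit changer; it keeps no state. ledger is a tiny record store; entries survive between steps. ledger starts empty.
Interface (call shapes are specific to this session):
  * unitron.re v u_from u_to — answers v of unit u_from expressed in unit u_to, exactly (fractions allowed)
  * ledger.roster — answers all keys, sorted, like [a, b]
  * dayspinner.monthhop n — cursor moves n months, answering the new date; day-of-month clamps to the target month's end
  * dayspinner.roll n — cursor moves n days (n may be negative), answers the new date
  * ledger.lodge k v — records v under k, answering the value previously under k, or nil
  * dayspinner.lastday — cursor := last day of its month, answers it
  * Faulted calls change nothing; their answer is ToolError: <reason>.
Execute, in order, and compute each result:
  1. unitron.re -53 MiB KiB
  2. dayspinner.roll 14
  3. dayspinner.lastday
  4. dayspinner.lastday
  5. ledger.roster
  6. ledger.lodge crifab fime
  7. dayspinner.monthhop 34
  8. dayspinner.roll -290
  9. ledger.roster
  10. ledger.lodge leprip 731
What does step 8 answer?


% unitron.re v→-53 u_from→MiB u_to→KiB
:: -54272
% dayspinner.roll n→14
:: 2110-11-04
% dayspinner.lastday
:: 2110-11-30
% dayspinner.lastday
:: 2110-11-30
% ledger.roster
:: []
% ledger.lodge k→crifab v→fime
:: nil
% dayspinner.monthhop n→34
:: 2113-09-30
% dayspinner.roll n→-290
:: 2112-12-14
% ledger.roster
:: [crifab]
% ledger.lodge k→leprip v→731
:: nil

Answer: 2112-12-14


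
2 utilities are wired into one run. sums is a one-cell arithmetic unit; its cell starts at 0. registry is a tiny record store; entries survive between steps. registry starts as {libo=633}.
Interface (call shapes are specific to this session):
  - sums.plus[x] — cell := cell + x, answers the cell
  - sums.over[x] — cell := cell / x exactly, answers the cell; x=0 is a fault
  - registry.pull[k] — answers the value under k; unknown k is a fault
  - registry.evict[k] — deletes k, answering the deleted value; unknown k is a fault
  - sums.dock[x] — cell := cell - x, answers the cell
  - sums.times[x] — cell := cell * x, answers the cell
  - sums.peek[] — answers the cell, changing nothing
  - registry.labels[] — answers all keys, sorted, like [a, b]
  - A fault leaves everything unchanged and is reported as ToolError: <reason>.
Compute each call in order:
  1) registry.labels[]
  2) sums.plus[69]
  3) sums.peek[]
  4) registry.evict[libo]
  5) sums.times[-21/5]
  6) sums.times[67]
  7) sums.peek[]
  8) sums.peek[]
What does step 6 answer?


Now I run labels(), and see [libo].
I invoke plus(69), and observe 69.
Then peek, and observe 69.
Calling evict(libo), → 633.
I use times(-21/5): -1449/5.
I try times(67): -97083/5.
Then peek, and observe -97083/5.
Calling peek(), which returns -97083/5.

Answer: -97083/5


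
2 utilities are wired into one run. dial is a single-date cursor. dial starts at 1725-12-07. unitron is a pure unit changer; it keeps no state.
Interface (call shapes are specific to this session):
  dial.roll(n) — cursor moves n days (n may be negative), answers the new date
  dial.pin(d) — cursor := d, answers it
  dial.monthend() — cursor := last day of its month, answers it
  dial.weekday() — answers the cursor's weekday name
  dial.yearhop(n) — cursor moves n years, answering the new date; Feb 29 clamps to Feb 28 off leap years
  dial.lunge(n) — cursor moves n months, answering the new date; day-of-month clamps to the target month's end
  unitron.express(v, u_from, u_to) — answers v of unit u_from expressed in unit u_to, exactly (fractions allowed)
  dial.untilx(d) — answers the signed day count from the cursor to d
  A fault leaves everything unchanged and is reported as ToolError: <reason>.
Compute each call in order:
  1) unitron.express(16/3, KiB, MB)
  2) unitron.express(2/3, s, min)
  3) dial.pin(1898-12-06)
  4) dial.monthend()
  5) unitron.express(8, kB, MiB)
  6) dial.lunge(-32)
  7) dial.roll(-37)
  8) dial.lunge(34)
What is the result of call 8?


Answer: 1899-01-24

Derivation:
CALL unitron.express[v=16/3; u_from=KiB; u_to=MB]
RET  256/46875
CALL unitron.express[v=2/3; u_from=s; u_to=min]
RET  1/90
CALL dial.pin[d=1898-12-06]
RET  1898-12-06
CALL dial.monthend[]
RET  1898-12-31
CALL unitron.express[v=8; u_from=kB; u_to=MiB]
RET  125/16384
CALL dial.lunge[n=-32]
RET  1896-04-30
CALL dial.roll[n=-37]
RET  1896-03-24
CALL dial.lunge[n=34]
RET  1899-01-24


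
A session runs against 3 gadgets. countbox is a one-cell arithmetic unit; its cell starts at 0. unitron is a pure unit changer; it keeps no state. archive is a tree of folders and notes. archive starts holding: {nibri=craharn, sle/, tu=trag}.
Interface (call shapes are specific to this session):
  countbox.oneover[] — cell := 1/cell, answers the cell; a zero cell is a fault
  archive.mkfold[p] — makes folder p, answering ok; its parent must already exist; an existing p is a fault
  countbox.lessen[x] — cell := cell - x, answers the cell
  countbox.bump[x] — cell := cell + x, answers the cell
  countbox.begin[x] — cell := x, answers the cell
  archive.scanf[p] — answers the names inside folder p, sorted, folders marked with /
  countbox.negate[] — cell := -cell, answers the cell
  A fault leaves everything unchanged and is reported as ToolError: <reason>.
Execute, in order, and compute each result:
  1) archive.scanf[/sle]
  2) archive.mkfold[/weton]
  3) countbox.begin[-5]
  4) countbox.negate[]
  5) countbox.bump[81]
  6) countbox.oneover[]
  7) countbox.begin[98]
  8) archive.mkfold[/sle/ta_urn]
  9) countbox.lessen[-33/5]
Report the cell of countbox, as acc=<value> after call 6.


·→ archive.scanf(/sle)
·← []
·→ archive.mkfold(/weton)
·← ok
·→ countbox.begin(-5)
·← -5
·→ countbox.negate()
·← 5
·→ countbox.bump(81)
·← 86
·→ countbox.oneover()
·← 1/86
·→ countbox.begin(98)
·← 98
·→ archive.mkfold(/sle/ta_urn)
·← ok
·→ countbox.lessen(-33/5)
·← 523/5

Answer: acc=1/86


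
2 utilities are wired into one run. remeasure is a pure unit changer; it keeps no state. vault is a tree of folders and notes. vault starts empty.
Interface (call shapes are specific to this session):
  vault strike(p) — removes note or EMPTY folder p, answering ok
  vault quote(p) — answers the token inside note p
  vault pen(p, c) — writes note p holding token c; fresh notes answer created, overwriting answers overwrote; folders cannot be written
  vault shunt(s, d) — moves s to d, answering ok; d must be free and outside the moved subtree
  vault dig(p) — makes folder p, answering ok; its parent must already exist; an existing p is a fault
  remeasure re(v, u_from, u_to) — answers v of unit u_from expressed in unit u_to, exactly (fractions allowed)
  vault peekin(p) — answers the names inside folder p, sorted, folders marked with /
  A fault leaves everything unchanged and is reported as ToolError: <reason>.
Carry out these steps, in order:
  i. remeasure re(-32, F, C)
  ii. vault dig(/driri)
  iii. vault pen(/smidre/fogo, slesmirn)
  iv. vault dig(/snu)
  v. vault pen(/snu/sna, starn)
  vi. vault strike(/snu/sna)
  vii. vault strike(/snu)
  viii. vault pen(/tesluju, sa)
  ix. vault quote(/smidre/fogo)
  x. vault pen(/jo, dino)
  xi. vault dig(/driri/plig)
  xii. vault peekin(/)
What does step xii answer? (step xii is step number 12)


[in] remeasure re -32 F C
:: -320/9
[in] vault dig /driri
:: ok
[in] vault pen /smidre/fogo slesmirn
:: ToolError: no parent
[in] vault dig /snu
:: ok
[in] vault pen /snu/sna starn
:: created
[in] vault strike /snu/sna
:: ok
[in] vault strike /snu
:: ok
[in] vault pen /tesluju sa
:: created
[in] vault quote /smidre/fogo
:: ToolError: not found
[in] vault pen /jo dino
:: created
[in] vault dig /driri/plig
:: ok
[in] vault peekin /
:: [driri/, jo, tesluju]

Answer: [driri/, jo, tesluju]


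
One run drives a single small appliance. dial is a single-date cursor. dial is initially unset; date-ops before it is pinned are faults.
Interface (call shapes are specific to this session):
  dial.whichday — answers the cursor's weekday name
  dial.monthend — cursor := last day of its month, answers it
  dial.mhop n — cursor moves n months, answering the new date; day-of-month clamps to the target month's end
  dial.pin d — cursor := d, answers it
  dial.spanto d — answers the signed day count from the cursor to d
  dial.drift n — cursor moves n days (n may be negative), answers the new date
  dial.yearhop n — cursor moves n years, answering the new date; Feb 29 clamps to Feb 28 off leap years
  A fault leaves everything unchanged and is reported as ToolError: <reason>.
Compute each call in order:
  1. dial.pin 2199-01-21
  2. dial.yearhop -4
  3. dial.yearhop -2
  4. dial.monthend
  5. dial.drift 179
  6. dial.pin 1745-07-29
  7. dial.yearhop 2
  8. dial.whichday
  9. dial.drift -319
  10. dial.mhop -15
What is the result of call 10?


~$ dial.pin d: 2199-01-21
= 2199-01-21
~$ dial.yearhop n: -4
= 2195-01-21
~$ dial.yearhop n: -2
= 2193-01-21
~$ dial.monthend
= 2193-01-31
~$ dial.drift n: 179
= 2193-07-29
~$ dial.pin d: 1745-07-29
= 1745-07-29
~$ dial.yearhop n: 2
= 1747-07-29
~$ dial.whichday
= Saturday
~$ dial.drift n: -319
= 1746-09-13
~$ dial.mhop n: -15
= 1745-06-13

Answer: 1745-06-13


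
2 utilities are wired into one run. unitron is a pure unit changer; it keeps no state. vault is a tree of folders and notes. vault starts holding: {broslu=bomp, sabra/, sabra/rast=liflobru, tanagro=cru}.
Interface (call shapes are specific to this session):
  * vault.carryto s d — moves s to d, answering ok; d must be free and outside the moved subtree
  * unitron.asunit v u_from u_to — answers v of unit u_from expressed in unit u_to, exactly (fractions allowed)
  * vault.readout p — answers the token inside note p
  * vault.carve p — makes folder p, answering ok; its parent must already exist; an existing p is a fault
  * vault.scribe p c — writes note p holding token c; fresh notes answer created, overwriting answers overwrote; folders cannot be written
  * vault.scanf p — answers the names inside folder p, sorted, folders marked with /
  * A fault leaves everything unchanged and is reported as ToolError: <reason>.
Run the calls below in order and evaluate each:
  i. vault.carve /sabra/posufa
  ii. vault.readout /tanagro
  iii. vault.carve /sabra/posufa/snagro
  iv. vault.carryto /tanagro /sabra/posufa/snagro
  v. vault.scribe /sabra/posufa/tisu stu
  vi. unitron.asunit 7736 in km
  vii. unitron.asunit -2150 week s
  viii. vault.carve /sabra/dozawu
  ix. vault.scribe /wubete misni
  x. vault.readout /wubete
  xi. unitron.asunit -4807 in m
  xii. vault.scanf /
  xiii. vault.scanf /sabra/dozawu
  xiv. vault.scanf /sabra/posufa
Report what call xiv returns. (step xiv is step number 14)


>>> vault.carve p='/sabra/posufa'
:: ok
>>> vault.readout p='/tanagro'
:: cru
>>> vault.carve p='/sabra/posufa/snagro'
:: ok
>>> vault.carryto s='/tanagro' d='/sabra/posufa/snagro'
:: ToolError: exists
>>> vault.scribe p='/sabra/posufa/tisu' c='stu'
:: created
>>> unitron.asunit v='7736' u_from='in' u_to='km'
:: 122809/625000
>>> unitron.asunit v='-2150' u_from='week' u_to='s'
:: -1300320000
>>> vault.carve p='/sabra/dozawu'
:: ok
>>> vault.scribe p='/wubete' c='misni'
:: created
>>> vault.readout p='/wubete'
:: misni
>>> unitron.asunit v='-4807' u_from='in' u_to='m'
:: -610489/5000
>>> vault.scanf p='/'
:: [broslu, sabra/, tanagro, wubete]
>>> vault.scanf p='/sabra/dozawu'
:: []
>>> vault.scanf p='/sabra/posufa'
:: [snagro/, tisu]

Answer: [snagro/, tisu]


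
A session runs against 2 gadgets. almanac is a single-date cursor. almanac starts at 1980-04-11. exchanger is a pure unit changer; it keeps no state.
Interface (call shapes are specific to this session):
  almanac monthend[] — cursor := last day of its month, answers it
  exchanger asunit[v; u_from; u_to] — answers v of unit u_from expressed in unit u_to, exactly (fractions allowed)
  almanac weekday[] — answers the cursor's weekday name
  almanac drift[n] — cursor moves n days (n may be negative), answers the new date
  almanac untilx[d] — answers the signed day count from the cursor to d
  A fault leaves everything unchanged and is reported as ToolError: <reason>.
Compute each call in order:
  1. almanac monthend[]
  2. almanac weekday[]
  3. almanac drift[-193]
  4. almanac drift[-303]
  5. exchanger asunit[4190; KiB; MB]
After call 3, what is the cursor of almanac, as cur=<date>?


Answer: cur=1979-10-20

Derivation:
Then almanac monthend, yielding 1980-04-30.
Using almanac weekday(), → Wednesday.
I run almanac drift(n: -193), and see 1979-10-20.
Now I run almanac drift(n: -303), and get 1978-12-21.
Calling exchanger asunit(v: 4190, u_from: KiB, u_to: MB), which returns 13408/3125.


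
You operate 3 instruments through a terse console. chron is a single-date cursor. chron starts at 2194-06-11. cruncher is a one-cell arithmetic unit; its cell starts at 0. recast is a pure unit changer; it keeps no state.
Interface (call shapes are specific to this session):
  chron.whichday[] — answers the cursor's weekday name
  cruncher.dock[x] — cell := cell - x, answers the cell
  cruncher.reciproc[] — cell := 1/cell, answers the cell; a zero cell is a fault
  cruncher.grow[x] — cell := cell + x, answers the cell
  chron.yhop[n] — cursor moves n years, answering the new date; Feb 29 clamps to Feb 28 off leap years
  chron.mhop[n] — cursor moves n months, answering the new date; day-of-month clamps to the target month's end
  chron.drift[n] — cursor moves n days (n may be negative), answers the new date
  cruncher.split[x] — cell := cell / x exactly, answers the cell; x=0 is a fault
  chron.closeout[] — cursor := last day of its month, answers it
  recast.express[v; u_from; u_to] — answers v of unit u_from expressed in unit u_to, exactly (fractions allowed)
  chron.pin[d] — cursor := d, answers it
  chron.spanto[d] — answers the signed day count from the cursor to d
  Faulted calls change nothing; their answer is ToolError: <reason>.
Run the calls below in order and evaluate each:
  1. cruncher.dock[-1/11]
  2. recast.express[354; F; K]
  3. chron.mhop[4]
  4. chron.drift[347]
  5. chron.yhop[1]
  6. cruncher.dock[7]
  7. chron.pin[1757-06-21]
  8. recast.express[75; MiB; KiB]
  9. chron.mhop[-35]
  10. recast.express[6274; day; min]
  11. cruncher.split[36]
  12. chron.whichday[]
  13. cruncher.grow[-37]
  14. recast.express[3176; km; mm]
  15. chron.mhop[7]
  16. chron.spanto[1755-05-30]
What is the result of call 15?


[in] cruncher.dock x=-1/11
  1/11
[in] recast.express v=354 u_from=F u_to=K
  81367/180
[in] chron.mhop n=4
  2194-10-11
[in] chron.drift n=347
  2195-09-23
[in] chron.yhop n=1
  2196-09-23
[in] cruncher.dock x=7
  -76/11
[in] chron.pin d=1757-06-21
  1757-06-21
[in] recast.express v=75 u_from=MiB u_to=KiB
  76800
[in] chron.mhop n=-35
  1754-07-21
[in] recast.express v=6274 u_from=day u_to=min
  9034560
[in] cruncher.split x=36
  -19/99
[in] chron.whichday
  Sunday
[in] cruncher.grow x=-37
  -3682/99
[in] recast.express v=3176 u_from=km u_to=mm
  3176000000
[in] chron.mhop n=7
  1755-02-21
[in] chron.spanto d=1755-05-30
  98

Answer: 1755-02-21
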